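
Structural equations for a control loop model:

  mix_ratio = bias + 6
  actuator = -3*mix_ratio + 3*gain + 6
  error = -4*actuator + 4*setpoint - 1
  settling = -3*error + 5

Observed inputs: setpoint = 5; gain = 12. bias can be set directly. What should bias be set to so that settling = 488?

Substituting into the actuator equation gives actuator = -3*bias + 24.
This gives error = 12*bias - 77.
settling becomes -36*bias + 236.
Solve -36*bias + 236 = 488: bias = (488 - 236) / -36 = -7.

bias = -7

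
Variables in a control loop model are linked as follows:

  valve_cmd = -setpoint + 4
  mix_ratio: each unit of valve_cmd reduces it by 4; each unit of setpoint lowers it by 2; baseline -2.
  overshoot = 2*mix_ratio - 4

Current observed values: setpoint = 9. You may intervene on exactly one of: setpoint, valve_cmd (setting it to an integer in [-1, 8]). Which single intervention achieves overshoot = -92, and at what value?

set valve_cmd = 6

Intervening on setpoint: overshoot = 4*setpoint - 40. Reaching -92 requires setpoint = -13, outside [-1, 8].
Intervening on valve_cmd: with other inputs at their observed values, overshoot = -8*valve_cmd - 44. Solving for -92 gives valve_cmd = 6, within [-1, 8].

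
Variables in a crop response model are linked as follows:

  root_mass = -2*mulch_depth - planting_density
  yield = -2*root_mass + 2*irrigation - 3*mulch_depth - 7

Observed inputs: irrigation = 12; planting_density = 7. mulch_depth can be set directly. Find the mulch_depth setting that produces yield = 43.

mulch_depth = 12

Substituting into the root_mass equation gives root_mass = -2*mulch_depth - 7.
Substituting into the yield equation gives yield = mulch_depth + 31.
Solve mulch_depth + 31 = 43: mulch_depth = (43 - 31) / 1 = 12.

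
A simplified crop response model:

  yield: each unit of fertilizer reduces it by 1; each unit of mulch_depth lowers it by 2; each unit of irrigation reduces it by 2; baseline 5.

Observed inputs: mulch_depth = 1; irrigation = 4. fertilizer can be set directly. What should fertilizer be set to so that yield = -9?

Substituting into the yield equation gives yield = -fertilizer - 5.
Solve -fertilizer - 5 = -9: fertilizer = (-9 + 5) / -1 = 4.

fertilizer = 4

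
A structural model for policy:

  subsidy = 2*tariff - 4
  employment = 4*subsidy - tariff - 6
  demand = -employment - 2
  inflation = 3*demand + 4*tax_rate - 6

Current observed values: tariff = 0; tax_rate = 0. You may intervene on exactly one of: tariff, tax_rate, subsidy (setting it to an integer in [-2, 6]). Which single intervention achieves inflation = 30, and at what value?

set subsidy = -2

Intervening on tariff: inflation = -21*tariff + 54. Reaching 30 requires tariff = 8/7, not an integer.
Intervening on tax_rate: inflation = 4*tax_rate + 54. Reaching 30 requires tax_rate = -6, outside [-2, 6].
Intervening on subsidy: with other inputs at their observed values, inflation = -12*subsidy + 6. Solving for 30 gives subsidy = -2, within [-2, 6].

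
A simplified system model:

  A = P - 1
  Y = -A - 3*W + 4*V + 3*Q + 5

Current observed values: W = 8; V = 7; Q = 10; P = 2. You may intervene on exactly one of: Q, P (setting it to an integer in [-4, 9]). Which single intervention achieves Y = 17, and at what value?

set Q = 3

Intervening on Q: with other inputs at their observed values, Y = 3*Q + 8. Solving for 17 gives Q = 3, within [-4, 9].
Intervening on P: Y = -P + 40. Reaching 17 requires P = 23, outside [-4, 9].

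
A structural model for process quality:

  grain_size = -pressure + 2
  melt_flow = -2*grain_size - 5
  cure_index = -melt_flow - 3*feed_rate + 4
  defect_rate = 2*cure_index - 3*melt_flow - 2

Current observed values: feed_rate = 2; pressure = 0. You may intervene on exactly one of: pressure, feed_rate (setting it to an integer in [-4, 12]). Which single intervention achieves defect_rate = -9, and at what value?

Intervening on pressure: defect_rate = -10*pressure + 39. Reaching -9 requires pressure = 24/5, not an integer.
Intervening on feed_rate: with other inputs at their observed values, defect_rate = -6*feed_rate + 51. Solving for -9 gives feed_rate = 10, within [-4, 12].

set feed_rate = 10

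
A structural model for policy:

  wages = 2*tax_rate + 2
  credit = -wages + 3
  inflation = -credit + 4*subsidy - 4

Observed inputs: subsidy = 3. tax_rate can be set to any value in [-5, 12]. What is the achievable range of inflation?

Substituting into the credit equation gives credit = -2*tax_rate + 1.
So inflation = 2*tax_rate + 7.
Linear in tax_rate, so extremes are at the endpoints: tax_rate = -5 gives inflation = -3; tax_rate = 12 gives inflation = 31.

-3 to 31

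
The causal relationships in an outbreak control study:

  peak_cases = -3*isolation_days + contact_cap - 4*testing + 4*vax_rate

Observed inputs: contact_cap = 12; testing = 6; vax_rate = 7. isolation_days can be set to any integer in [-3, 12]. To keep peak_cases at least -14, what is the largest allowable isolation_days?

Substituting into the peak_cases equation gives peak_cases = -3*isolation_days + 16.
Require -3*isolation_days + 16 ≥ -14, so isolation_days ≤ 10.
The largest integer in [-3, 12] satisfying this is 10.

isolation_days = 10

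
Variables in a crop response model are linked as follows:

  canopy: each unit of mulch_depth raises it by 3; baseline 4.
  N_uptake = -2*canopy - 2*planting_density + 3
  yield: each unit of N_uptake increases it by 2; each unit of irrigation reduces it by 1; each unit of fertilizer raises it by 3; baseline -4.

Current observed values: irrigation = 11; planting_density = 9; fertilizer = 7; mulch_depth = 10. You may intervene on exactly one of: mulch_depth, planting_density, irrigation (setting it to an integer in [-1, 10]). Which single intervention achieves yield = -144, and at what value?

Intervening on mulch_depth: yield = -12*mulch_depth - 40. Reaching -144 requires mulch_depth = 26/3, not an integer.
Intervening on planting_density: with other inputs at their observed values, yield = -4*planting_density - 124. Solving for -144 gives planting_density = 5, within [-1, 10].
Intervening on irrigation: yield = -irrigation - 149. Reaching -144 requires irrigation = -5, outside [-1, 10].

set planting_density = 5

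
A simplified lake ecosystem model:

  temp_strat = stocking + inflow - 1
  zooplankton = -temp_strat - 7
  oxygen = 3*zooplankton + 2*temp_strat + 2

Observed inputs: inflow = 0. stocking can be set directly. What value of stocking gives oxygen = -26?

stocking = 8

Substituting into the temp_strat equation gives temp_strat = stocking - 1.
Substituting into the zooplankton equation gives zooplankton = -stocking - 6.
Substituting into the oxygen equation gives oxygen = -stocking - 18.
Solve -stocking - 18 = -26: stocking = (-26 + 18) / -1 = 8.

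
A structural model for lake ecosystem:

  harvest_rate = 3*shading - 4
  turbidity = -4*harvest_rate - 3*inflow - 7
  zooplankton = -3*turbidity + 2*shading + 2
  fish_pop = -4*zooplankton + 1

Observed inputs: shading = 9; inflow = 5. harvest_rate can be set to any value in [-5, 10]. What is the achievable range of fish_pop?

Intervening on harvest_rate fixes its value directly, overriding its dependence on shading.
Substituting into the turbidity equation gives turbidity = -4*harvest_rate - 22.
This gives zooplankton = 12*harvest_rate + 86.
Substituting into the fish_pop equation gives fish_pop = -48*harvest_rate - 343.
Linear in harvest_rate, so extremes are at the endpoints: harvest_rate = -5 gives fish_pop = -103; harvest_rate = 10 gives fish_pop = -823.

-823 to -103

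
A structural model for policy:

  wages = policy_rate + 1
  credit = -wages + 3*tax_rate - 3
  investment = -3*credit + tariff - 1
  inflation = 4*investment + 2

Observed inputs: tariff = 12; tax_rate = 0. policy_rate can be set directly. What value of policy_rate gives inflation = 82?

Substituting into the credit equation gives credit = -policy_rate - 4.
investment becomes 3*policy_rate + 23.
Substituting into the inflation equation gives inflation = 12*policy_rate + 94.
Solve 12*policy_rate + 94 = 82: policy_rate = (82 - 94) / 12 = -1.

policy_rate = -1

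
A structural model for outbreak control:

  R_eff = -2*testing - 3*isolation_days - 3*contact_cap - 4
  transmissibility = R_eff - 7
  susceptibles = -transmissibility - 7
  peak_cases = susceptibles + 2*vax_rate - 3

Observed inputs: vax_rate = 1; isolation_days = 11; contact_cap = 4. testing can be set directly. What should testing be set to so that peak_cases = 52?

testing = 2

Substituting into the R_eff equation gives R_eff = -2*testing - 49.
Substituting into the transmissibility equation gives transmissibility = -2*testing - 56.
This gives susceptibles = 2*testing + 49.
So peak_cases = 2*testing + 48.
Solve 2*testing + 48 = 52: testing = (52 - 48) / 2 = 2.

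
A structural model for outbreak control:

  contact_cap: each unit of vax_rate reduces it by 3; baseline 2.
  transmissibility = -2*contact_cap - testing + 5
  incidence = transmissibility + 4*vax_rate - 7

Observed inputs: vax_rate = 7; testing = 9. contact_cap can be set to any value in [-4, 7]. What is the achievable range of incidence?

Intervening on contact_cap fixes its value directly, overriding its dependence on vax_rate.
Substituting into the transmissibility equation gives transmissibility = -2*contact_cap - 4.
This gives incidence = -2*contact_cap + 17.
Linear in contact_cap, so extremes are at the endpoints: contact_cap = -4 gives incidence = 25; contact_cap = 7 gives incidence = 3.

3 to 25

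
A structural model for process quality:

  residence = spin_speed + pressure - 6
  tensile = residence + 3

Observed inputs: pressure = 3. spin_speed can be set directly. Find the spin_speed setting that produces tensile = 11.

Substituting into the residence equation gives residence = spin_speed - 3.
Substituting into the tensile equation gives tensile = spin_speed.
Solve spin_speed = 11: spin_speed = 11 / 1 = 11.

spin_speed = 11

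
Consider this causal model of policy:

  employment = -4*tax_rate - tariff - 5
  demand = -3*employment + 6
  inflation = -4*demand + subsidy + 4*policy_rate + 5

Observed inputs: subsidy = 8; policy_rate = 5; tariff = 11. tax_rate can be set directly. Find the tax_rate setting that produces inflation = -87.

tax_rate = -2

Substituting into the employment equation gives employment = -4*tax_rate - 16.
This gives demand = 12*tax_rate + 54.
So inflation = -48*tax_rate - 183.
Solve -48*tax_rate - 183 = -87: tax_rate = (-87 + 183) / -48 = -2.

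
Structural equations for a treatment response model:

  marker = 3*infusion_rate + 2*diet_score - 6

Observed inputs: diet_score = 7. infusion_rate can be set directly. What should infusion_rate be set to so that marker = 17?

infusion_rate = 3

Substituting into the marker equation gives marker = 3*infusion_rate + 8.
Solve 3*infusion_rate + 8 = 17: infusion_rate = (17 - 8) / 3 = 3.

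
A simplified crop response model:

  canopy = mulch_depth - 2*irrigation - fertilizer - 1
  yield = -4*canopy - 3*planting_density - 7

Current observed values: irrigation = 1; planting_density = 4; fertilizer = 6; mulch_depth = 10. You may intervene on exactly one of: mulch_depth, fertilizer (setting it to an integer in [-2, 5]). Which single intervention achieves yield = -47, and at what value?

set fertilizer = 0

Intervening on mulch_depth: yield = -4*mulch_depth + 17. Reaching -47 requires mulch_depth = 16, outside [-2, 5].
Intervening on fertilizer: with other inputs at their observed values, yield = 4*fertilizer - 47. Solving for -47 gives fertilizer = 0, within [-2, 5].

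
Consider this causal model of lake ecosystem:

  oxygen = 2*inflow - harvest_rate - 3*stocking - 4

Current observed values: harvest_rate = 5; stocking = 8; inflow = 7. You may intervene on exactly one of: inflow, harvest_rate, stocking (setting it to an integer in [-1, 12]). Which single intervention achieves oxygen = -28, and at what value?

Intervening on inflow: oxygen = 2*inflow - 33. Reaching -28 requires inflow = 5/2, not an integer.
Intervening on harvest_rate: oxygen = -harvest_rate - 14. Reaching -28 requires harvest_rate = 14, outside [-1, 12].
Intervening on stocking: with other inputs at their observed values, oxygen = -3*stocking + 5. Solving for -28 gives stocking = 11, within [-1, 12].

set stocking = 11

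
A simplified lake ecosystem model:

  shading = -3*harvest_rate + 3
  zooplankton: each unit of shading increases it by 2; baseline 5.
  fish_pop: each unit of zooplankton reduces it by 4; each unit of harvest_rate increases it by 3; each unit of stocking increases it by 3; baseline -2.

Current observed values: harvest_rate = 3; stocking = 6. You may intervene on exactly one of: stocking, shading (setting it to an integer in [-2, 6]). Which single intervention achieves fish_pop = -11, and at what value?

Intervening on stocking: fish_pop = 3*stocking + 35. Reaching -11 requires stocking = -46/3, not an integer.
Intervening on shading: with other inputs at their observed values, fish_pop = -8*shading + 5. Solving for -11 gives shading = 2, within [-2, 6].

set shading = 2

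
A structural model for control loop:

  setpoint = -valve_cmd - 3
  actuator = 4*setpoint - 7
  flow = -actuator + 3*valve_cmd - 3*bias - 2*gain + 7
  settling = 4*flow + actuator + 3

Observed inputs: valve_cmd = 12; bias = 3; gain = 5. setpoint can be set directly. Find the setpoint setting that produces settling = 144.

Intervening on setpoint fixes its value directly, overriding its dependence on valve_cmd.
Substituting into the flow equation gives flow = -4*setpoint + 31.
settling becomes -12*setpoint + 120.
Solve -12*setpoint + 120 = 144: setpoint = (144 - 120) / -12 = -2.

setpoint = -2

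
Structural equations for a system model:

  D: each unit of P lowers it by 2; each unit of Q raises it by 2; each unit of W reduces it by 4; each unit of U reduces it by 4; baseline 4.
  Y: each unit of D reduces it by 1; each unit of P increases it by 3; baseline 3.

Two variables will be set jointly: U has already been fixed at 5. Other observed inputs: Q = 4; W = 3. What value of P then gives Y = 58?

With U held at 5:
Substituting into the D equation gives D = -2*P - 20.
Y becomes 5*P + 23.
Solve 5*P + 23 = 58: P = (58 - 23) / 5 = 7.

P = 7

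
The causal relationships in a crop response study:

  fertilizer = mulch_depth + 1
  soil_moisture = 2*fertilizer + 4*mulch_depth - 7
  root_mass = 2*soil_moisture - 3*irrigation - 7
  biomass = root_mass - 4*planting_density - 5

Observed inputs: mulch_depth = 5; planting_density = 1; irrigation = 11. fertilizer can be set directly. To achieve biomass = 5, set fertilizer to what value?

Intervening on fertilizer fixes its value directly, overriding its dependence on mulch_depth.
Substituting into the soil_moisture equation gives soil_moisture = 2*fertilizer + 13.
This gives root_mass = 4*fertilizer - 14.
This gives biomass = 4*fertilizer - 23.
Solve 4*fertilizer - 23 = 5: fertilizer = (5 + 23) / 4 = 7.

fertilizer = 7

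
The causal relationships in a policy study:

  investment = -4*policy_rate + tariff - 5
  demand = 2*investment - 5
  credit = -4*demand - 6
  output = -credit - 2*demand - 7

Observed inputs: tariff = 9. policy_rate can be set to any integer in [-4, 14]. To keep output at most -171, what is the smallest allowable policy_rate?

policy_rate = 11

Substituting into the investment equation gives investment = -4*policy_rate + 4.
Substituting into the demand equation gives demand = -8*policy_rate + 3.
Substituting into the credit equation gives credit = 32*policy_rate - 18.
This gives output = -16*policy_rate + 5.
Require -16*policy_rate + 5 ≤ -171, so policy_rate ≥ 11.
The smallest integer in [-4, 14] satisfying this is 11.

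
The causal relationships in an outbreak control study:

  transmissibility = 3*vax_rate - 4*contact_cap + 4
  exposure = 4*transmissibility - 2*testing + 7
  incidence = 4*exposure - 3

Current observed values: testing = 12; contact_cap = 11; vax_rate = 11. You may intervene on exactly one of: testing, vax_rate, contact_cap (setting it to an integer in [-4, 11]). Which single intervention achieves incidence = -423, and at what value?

Intervening on testing: incidence = -8*testing - 87. Reaching -423 requires testing = 42, outside [-4, 11].
Intervening on vax_rate: with other inputs at their observed values, incidence = 48*vax_rate - 711. Solving for -423 gives vax_rate = 6, within [-4, 11].
Intervening on contact_cap: incidence = -64*contact_cap + 521. Reaching -423 requires contact_cap = 59/4, not an integer.

set vax_rate = 6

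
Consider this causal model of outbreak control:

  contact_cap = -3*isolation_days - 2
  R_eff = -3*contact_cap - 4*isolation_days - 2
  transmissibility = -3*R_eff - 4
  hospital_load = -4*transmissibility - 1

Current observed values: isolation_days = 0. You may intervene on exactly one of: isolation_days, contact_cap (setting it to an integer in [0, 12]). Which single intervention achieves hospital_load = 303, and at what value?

Intervening on isolation_days: with other inputs at their observed values, hospital_load = 60*isolation_days + 63. Solving for 303 gives isolation_days = 4, within [0, 12].
Intervening on contact_cap: hospital_load = -36*contact_cap - 9. Reaching 303 requires contact_cap = -26/3, not an integer.

set isolation_days = 4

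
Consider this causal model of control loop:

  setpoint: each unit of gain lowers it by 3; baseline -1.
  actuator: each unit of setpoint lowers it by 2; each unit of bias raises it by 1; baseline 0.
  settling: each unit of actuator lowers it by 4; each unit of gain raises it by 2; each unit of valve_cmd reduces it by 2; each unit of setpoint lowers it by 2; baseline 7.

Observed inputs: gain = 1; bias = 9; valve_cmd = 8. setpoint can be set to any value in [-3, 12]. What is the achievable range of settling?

Intervening on setpoint fixes its value directly, overriding its dependence on gain.
Substituting into the actuator equation gives actuator = -2*setpoint + 9.
settling becomes 6*setpoint - 43.
Linear in setpoint, so extremes are at the endpoints: setpoint = -3 gives settling = -61; setpoint = 12 gives settling = 29.

-61 to 29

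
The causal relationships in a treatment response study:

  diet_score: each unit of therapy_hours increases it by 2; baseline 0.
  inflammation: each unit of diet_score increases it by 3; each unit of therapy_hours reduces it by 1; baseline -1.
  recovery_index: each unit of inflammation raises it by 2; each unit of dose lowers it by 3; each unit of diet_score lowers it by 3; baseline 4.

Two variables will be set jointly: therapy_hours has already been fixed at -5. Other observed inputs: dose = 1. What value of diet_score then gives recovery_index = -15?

diet_score = -8

With therapy_hours held at -5:
Intervening on diet_score fixes its value directly, overriding its dependence on therapy_hours.
Substituting into the inflammation equation gives inflammation = 3*diet_score + 4.
This gives recovery_index = 3*diet_score + 9.
Solve 3*diet_score + 9 = -15: diet_score = (-15 - 9) / 3 = -8.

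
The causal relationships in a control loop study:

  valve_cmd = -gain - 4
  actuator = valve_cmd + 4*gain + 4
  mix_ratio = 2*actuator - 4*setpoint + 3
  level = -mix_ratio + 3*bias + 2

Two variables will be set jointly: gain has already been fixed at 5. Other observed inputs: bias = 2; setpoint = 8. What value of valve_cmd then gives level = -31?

valve_cmd = 10

With gain held at 5:
Intervening on valve_cmd fixes its value directly, overriding its dependence on gain.
Substituting into the actuator equation gives actuator = valve_cmd + 24.
So mix_ratio = 2*valve_cmd + 19.
So level = -2*valve_cmd - 11.
Solve -2*valve_cmd - 11 = -31: valve_cmd = (-31 + 11) / -2 = 10.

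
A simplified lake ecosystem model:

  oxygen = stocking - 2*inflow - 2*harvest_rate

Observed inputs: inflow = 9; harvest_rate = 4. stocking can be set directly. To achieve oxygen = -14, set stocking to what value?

stocking = 12

Substituting into the oxygen equation gives oxygen = stocking - 26.
Solve stocking - 26 = -14: stocking = (-14 + 26) / 1 = 12.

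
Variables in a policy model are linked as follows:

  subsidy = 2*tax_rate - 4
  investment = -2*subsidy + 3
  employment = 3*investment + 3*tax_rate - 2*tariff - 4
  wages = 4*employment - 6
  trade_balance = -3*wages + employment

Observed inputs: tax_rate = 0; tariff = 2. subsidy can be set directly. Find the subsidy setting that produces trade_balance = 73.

subsidy = 1

Intervening on subsidy fixes its value directly, overriding its dependence on tax_rate.
Substituting into the employment equation gives employment = -6*subsidy + 1.
This gives wages = -24*subsidy - 2.
Substituting into the trade_balance equation gives trade_balance = 66*subsidy + 7.
Solve 66*subsidy + 7 = 73: subsidy = (73 - 7) / 66 = 1.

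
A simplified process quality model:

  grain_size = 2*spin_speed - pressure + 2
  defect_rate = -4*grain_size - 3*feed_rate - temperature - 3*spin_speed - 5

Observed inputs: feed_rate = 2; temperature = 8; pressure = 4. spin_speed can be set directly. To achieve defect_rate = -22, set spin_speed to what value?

spin_speed = 1

Substituting into the grain_size equation gives grain_size = 2*spin_speed - 2.
This gives defect_rate = -11*spin_speed - 11.
Solve -11*spin_speed - 11 = -22: spin_speed = (-22 + 11) / -11 = 1.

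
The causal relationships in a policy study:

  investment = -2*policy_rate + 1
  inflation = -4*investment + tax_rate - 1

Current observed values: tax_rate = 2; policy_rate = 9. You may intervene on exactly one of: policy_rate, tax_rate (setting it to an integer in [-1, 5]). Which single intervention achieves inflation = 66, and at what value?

set tax_rate = -1

Intervening on policy_rate: inflation = 8*policy_rate - 3. Reaching 66 requires policy_rate = 69/8, not an integer.
Intervening on tax_rate: with other inputs at their observed values, inflation = tax_rate + 67. Solving for 66 gives tax_rate = -1, within [-1, 5].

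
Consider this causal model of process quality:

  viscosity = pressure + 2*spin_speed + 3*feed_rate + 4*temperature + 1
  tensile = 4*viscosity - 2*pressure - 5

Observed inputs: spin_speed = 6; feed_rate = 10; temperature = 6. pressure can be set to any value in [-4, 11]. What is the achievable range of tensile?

Substituting into the viscosity equation gives viscosity = pressure + 67.
This gives tensile = 2*pressure + 263.
Linear in pressure, so extremes are at the endpoints: pressure = -4 gives tensile = 255; pressure = 11 gives tensile = 285.

255 to 285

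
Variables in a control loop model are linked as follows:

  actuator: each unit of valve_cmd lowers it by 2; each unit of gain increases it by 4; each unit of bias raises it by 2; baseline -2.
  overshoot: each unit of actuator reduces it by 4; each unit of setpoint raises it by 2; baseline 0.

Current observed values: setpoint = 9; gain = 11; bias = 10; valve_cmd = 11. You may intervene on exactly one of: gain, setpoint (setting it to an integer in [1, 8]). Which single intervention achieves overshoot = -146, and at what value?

Intervening on gain: overshoot = -16*gain + 34. Reaching -146 requires gain = 45/4, not an integer.
Intervening on setpoint: with other inputs at their observed values, overshoot = 2*setpoint - 160. Solving for -146 gives setpoint = 7, within [1, 8].

set setpoint = 7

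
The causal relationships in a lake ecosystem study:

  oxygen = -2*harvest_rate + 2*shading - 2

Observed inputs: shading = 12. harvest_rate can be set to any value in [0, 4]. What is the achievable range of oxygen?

14 to 22

Substituting into the oxygen equation gives oxygen = -2*harvest_rate + 22.
Linear in harvest_rate, so extremes are at the endpoints: harvest_rate = 0 gives oxygen = 22; harvest_rate = 4 gives oxygen = 14.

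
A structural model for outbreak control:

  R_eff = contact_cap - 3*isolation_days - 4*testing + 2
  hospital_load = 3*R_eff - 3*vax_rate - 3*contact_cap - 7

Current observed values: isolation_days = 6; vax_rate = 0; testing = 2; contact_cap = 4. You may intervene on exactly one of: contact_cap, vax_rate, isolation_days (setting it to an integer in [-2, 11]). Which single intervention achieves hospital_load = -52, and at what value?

set isolation_days = 3

Intervening on contact_cap: the paths from contact_cap to hospital_load cancel (net effect zero), leaving hospital_load = -79; -52 is unreachable this way.
Intervening on vax_rate: hospital_load = -3*vax_rate - 79. Reaching -52 requires vax_rate = -9, outside [-2, 11].
Intervening on isolation_days: with other inputs at their observed values, hospital_load = -9*isolation_days - 25. Solving for -52 gives isolation_days = 3, within [-2, 11].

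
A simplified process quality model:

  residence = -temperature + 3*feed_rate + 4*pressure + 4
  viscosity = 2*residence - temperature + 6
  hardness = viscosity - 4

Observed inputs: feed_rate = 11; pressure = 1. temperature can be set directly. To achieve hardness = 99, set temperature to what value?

temperature = -5

Substituting into the residence equation gives residence = -temperature + 41.
Substituting into the viscosity equation gives viscosity = -3*temperature + 88.
Substituting into the hardness equation gives hardness = -3*temperature + 84.
Solve -3*temperature + 84 = 99: temperature = (99 - 84) / -3 = -5.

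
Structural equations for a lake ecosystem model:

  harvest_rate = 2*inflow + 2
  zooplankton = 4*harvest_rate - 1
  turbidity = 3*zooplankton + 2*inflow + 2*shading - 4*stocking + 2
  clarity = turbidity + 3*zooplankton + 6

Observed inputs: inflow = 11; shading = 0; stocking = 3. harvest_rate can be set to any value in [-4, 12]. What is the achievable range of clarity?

-84 to 300

Intervening on harvest_rate fixes its value directly, overriding its dependence on inflow.
Substituting into the turbidity equation gives turbidity = 12*harvest_rate + 9.
This gives clarity = 24*harvest_rate + 12.
Linear in harvest_rate, so extremes are at the endpoints: harvest_rate = -4 gives clarity = -84; harvest_rate = 12 gives clarity = 300.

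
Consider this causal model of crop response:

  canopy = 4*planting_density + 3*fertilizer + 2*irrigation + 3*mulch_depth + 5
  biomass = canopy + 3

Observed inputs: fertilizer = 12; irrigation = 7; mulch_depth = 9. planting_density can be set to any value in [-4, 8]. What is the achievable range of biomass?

Substituting into the canopy equation gives canopy = 4*planting_density + 82.
Substituting into the biomass equation gives biomass = 4*planting_density + 85.
Linear in planting_density, so extremes are at the endpoints: planting_density = -4 gives biomass = 69; planting_density = 8 gives biomass = 117.

69 to 117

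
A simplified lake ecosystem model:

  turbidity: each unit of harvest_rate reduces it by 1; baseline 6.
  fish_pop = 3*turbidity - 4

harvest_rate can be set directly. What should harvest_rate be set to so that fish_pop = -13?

harvest_rate = 9

Substituting into the fish_pop equation gives fish_pop = -3*harvest_rate + 14.
Solve -3*harvest_rate + 14 = -13: harvest_rate = (-13 - 14) / -3 = 9.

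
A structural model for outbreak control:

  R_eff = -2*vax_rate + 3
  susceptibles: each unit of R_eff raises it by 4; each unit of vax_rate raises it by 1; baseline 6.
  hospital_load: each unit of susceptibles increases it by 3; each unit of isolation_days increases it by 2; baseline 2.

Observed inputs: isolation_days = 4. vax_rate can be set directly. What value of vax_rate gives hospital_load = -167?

vax_rate = 11

Substituting into the susceptibles equation gives susceptibles = -7*vax_rate + 18.
Substituting into the hospital_load equation gives hospital_load = -21*vax_rate + 64.
Solve -21*vax_rate + 64 = -167: vax_rate = (-167 - 64) / -21 = 11.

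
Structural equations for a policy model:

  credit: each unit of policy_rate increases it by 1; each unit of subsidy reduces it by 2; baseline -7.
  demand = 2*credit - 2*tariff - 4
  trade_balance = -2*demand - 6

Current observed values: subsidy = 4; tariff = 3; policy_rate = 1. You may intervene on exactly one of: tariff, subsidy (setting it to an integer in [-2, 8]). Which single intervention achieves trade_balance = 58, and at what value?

Intervening on tariff: with other inputs at their observed values, trade_balance = 4*tariff + 58. Solving for 58 gives tariff = 0, within [-2, 8].
Intervening on subsidy: trade_balance = 8*subsidy + 38. Reaching 58 requires subsidy = 5/2, not an integer.

set tariff = 0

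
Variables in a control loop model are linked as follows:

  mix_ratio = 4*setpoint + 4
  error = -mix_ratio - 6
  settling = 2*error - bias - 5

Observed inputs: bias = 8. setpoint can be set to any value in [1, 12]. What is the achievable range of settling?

-129 to -41

Substituting into the error equation gives error = -4*setpoint - 10.
Substituting into the settling equation gives settling = -8*setpoint - 33.
Linear in setpoint, so extremes are at the endpoints: setpoint = 1 gives settling = -41; setpoint = 12 gives settling = -129.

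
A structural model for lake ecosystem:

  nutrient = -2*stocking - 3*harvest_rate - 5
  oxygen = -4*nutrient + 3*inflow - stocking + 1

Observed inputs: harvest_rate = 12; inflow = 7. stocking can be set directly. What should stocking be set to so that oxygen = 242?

stocking = 8

Substituting into the nutrient equation gives nutrient = -2*stocking - 41.
Substituting into the oxygen equation gives oxygen = 7*stocking + 186.
Solve 7*stocking + 186 = 242: stocking = (242 - 186) / 7 = 8.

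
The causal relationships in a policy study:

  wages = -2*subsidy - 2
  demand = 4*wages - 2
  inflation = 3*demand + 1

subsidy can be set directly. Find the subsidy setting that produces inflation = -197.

Substituting into the demand equation gives demand = -8*subsidy - 10.
This gives inflation = -24*subsidy - 29.
Solve -24*subsidy - 29 = -197: subsidy = (-197 + 29) / -24 = 7.

subsidy = 7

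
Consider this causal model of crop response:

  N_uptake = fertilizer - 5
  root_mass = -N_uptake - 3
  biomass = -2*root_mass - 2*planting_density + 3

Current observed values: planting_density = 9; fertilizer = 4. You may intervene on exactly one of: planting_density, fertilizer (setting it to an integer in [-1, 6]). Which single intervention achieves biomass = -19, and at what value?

Intervening on planting_density: biomass = -2*planting_density + 7. Reaching -19 requires planting_density = 13, outside [-1, 6].
Intervening on fertilizer: with other inputs at their observed values, biomass = 2*fertilizer - 19. Solving for -19 gives fertilizer = 0, within [-1, 6].

set fertilizer = 0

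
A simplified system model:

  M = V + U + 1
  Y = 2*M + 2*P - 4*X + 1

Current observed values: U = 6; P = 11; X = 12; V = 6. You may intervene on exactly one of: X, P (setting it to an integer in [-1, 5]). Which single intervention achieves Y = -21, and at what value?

Intervening on X: Y = -4*X + 49. Reaching -21 requires X = 35/2, not an integer.
Intervening on P: with other inputs at their observed values, Y = 2*P - 21. Solving for -21 gives P = 0, within [-1, 5].

set P = 0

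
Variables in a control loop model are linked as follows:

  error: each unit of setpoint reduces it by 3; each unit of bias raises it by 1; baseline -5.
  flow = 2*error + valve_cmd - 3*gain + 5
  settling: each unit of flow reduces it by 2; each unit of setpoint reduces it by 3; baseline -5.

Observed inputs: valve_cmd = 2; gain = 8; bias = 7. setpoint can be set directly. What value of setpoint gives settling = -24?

setpoint = -5

Substituting into the error equation gives error = -3*setpoint + 2.
Substituting into the flow equation gives flow = -6*setpoint - 13.
Substituting into the settling equation gives settling = 9*setpoint + 21.
Solve 9*setpoint + 21 = -24: setpoint = (-24 - 21) / 9 = -5.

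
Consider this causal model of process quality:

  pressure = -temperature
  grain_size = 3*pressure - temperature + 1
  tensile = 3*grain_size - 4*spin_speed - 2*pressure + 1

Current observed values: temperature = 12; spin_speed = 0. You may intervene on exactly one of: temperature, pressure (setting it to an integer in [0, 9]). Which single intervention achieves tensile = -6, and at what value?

set temperature = 1

Intervening on temperature: with other inputs at their observed values, tensile = -10*temperature + 4. Solving for -6 gives temperature = 1, within [0, 9].
Intervening on pressure: tensile = 7*pressure - 32. Reaching -6 requires pressure = 26/7, not an integer.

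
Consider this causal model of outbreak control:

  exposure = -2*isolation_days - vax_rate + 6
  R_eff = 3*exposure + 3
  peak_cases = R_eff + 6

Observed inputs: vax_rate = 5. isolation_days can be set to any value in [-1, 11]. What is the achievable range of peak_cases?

-54 to 18

Substituting into the exposure equation gives exposure = -2*isolation_days + 1.
So R_eff = -6*isolation_days + 6.
Substituting into the peak_cases equation gives peak_cases = -6*isolation_days + 12.
Linear in isolation_days, so extremes are at the endpoints: isolation_days = -1 gives peak_cases = 18; isolation_days = 11 gives peak_cases = -54.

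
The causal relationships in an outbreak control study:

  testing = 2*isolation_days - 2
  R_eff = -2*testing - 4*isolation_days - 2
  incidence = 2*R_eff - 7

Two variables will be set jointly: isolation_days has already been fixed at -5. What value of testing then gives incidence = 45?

With isolation_days held at -5:
Intervening on testing fixes its value directly, overriding its dependence on isolation_days.
Substituting into the R_eff equation gives R_eff = -2*testing + 18.
incidence becomes -4*testing + 29.
Solve -4*testing + 29 = 45: testing = (45 - 29) / -4 = -4.

testing = -4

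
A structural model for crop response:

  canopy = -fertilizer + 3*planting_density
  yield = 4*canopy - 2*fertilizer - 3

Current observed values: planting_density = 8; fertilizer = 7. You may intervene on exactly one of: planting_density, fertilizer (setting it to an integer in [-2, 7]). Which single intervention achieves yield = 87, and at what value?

Intervening on planting_density: yield = 12*planting_density - 45. Reaching 87 requires planting_density = 11, outside [-2, 7].
Intervening on fertilizer: with other inputs at their observed values, yield = -6*fertilizer + 93. Solving for 87 gives fertilizer = 1, within [-2, 7].

set fertilizer = 1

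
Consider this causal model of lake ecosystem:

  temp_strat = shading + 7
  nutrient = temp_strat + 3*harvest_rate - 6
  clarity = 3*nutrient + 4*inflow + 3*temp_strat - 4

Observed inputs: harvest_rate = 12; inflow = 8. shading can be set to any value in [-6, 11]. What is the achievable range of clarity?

Substituting into the nutrient equation gives nutrient = shading + 37.
clarity becomes 6*shading + 160.
Linear in shading, so extremes are at the endpoints: shading = -6 gives clarity = 124; shading = 11 gives clarity = 226.

124 to 226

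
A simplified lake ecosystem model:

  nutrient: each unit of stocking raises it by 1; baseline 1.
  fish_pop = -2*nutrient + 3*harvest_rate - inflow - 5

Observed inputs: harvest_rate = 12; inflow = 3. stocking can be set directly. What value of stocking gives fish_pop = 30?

stocking = -2

Substituting into the fish_pop equation gives fish_pop = -2*stocking + 26.
Solve -2*stocking + 26 = 30: stocking = (30 - 26) / -2 = -2.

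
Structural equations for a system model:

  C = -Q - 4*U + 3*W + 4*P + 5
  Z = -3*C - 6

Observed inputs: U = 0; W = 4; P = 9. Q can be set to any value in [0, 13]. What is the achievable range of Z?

-165 to -126

Substituting into the C equation gives C = -Q + 53.
Substituting into the Z equation gives Z = 3*Q - 165.
Linear in Q, so extremes are at the endpoints: Q = 0 gives Z = -165; Q = 13 gives Z = -126.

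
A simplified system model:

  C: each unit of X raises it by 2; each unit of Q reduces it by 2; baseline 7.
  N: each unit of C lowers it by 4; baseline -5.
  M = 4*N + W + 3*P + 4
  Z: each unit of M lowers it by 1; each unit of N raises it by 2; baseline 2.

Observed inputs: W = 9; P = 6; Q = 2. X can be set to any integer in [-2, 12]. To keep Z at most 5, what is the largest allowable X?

Substituting into the C equation gives C = 2*X + 3.
So N = -8*X - 17.
Substituting into the M equation gives M = -32*X - 37.
Z becomes 16*X + 5.
Require 16*X + 5 ≤ 5, so X ≤ 0.
The largest integer in [-2, 12] satisfying this is 0.

X = 0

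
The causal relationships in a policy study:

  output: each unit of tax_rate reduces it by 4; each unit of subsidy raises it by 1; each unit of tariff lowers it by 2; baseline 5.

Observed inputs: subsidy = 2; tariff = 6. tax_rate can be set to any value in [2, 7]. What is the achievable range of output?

Substituting into the output equation gives output = -4*tax_rate - 5.
Linear in tax_rate, so extremes are at the endpoints: tax_rate = 2 gives output = -13; tax_rate = 7 gives output = -33.

-33 to -13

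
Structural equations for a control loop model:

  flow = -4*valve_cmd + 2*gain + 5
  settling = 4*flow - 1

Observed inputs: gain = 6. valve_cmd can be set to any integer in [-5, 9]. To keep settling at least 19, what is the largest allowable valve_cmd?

valve_cmd = 3

Substituting into the flow equation gives flow = -4*valve_cmd + 17.
Substituting into the settling equation gives settling = -16*valve_cmd + 67.
Require -16*valve_cmd + 67 ≥ 19, so valve_cmd ≤ 3.
The largest integer in [-5, 9] satisfying this is 3.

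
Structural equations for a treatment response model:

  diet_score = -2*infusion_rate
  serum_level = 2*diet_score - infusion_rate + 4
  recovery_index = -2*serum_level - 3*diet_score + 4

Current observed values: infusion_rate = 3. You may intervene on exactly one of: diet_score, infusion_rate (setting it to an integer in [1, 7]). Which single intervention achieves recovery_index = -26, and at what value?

set diet_score = 4

Intervening on diet_score: with other inputs at their observed values, recovery_index = -7*diet_score + 2. Solving for -26 gives diet_score = 4, within [1, 7].
Intervening on infusion_rate: recovery_index = 16*infusion_rate - 4. Reaching -26 requires infusion_rate = -11/8, not an integer.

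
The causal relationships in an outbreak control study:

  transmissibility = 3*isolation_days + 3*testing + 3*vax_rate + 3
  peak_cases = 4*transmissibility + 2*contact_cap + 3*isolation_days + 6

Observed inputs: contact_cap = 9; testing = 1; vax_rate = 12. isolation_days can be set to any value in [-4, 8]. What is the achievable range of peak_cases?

132 to 312

Substituting into the transmissibility equation gives transmissibility = 3*isolation_days + 42.
This gives peak_cases = 15*isolation_days + 192.
Linear in isolation_days, so extremes are at the endpoints: isolation_days = -4 gives peak_cases = 132; isolation_days = 8 gives peak_cases = 312.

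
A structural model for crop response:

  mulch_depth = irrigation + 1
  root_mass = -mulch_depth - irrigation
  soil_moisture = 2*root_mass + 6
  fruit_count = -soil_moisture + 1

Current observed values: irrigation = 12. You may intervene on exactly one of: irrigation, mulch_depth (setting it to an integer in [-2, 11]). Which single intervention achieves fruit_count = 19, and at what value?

Intervening on irrigation: fruit_count = 4*irrigation - 3. Reaching 19 requires irrigation = 11/2, not an integer.
Intervening on mulch_depth: with other inputs at their observed values, fruit_count = 2*mulch_depth + 19. Solving for 19 gives mulch_depth = 0, within [-2, 11].

set mulch_depth = 0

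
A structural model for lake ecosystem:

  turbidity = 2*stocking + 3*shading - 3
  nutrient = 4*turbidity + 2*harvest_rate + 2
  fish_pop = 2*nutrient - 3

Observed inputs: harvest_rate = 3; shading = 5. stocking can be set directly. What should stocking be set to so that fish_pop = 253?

Substituting into the turbidity equation gives turbidity = 2*stocking + 12.
Substituting into the nutrient equation gives nutrient = 8*stocking + 56.
Substituting into the fish_pop equation gives fish_pop = 16*stocking + 109.
Solve 16*stocking + 109 = 253: stocking = (253 - 109) / 16 = 9.

stocking = 9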